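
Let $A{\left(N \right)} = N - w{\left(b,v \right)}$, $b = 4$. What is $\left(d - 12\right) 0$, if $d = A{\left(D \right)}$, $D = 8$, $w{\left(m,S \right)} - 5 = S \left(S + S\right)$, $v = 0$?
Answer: $0$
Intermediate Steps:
$w{\left(m,S \right)} = 5 + 2 S^{2}$ ($w{\left(m,S \right)} = 5 + S \left(S + S\right) = 5 + S 2 S = 5 + 2 S^{2}$)
$A{\left(N \right)} = -5 + N$ ($A{\left(N \right)} = N - \left(5 + 2 \cdot 0^{2}\right) = N - \left(5 + 2 \cdot 0\right) = N - \left(5 + 0\right) = N - 5 = -5 + N$)
$d = 3$ ($d = -5 + 8 = 3$)
$\left(d - 12\right) 0 = \left(3 - 12\right) 0 = \left(-9\right) 0 = 0$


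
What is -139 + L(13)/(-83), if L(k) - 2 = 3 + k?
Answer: -11555/83 ≈ -139.22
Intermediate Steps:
L(k) = 5 + k (L(k) = 2 + (3 + k) = 5 + k)
-139 + L(13)/(-83) = -139 + (5 + 13)/(-83) = -139 + 18*(-1/83) = -139 - 18/83 = -11555/83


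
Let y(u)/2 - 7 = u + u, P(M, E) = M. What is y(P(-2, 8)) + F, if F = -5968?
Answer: -5962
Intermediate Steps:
y(u) = 14 + 4*u (y(u) = 14 + 2*(u + u) = 14 + 2*(2*u) = 14 + 4*u)
y(P(-2, 8)) + F = (14 + 4*(-2)) - 5968 = (14 - 8) - 5968 = 6 - 5968 = -5962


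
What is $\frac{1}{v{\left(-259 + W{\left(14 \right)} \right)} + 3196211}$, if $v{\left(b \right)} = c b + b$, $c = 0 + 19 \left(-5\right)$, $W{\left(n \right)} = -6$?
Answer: $\frac{1}{3221121} \approx 3.1045 \cdot 10^{-7}$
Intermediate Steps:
$c = -95$ ($c = 0 - 95 = -95$)
$v{\left(b \right)} = - 94 b$ ($v{\left(b \right)} = - 95 b + b = - 94 b$)
$\frac{1}{v{\left(-259 + W{\left(14 \right)} \right)} + 3196211} = \frac{1}{- 94 \left(-259 - 6\right) + 3196211} = \frac{1}{\left(-94\right) \left(-265\right) + 3196211} = \frac{1}{24910 + 3196211} = \frac{1}{3221121}$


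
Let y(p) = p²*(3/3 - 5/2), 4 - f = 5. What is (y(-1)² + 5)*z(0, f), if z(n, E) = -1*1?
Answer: -29/4 ≈ -7.2500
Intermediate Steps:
f = -1 (f = 4 - 1*5 = 4 - 5 = -1)
z(n, E) = -1
y(p) = -3*p²/2 (y(p) = p²*(3*(⅓) - 5*½) = p²*(1 - 5/2) = p²*(-3/2) = -3*p²/2)
(y(-1)² + 5)*z(0, f) = ((-3/2*(-1)²)² + 5)*(-1) = ((-3/2*1)² + 5)*(-1) = ((-3/2)² + 5)*(-1) = (9/4 + 5)*(-1) = (29/4)*(-1) = -29/4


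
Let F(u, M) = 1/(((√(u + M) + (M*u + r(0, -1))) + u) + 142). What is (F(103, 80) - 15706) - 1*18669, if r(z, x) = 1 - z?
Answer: -2475412938389/72012013 - √183/72012013 ≈ -34375.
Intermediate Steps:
F(u, M) = 1/(143 + u + √(M + u) + M*u) (F(u, M) = 1/(((√(u + M) + (M*u + (1 - 1*0))) + u) + 142) = 1/(((√(M + u) + (M*u + (1 + 0))) + u) + 142) = 1/(((√(M + u) + (M*u + 1)) + u) + 142) = 1/(((√(M + u) + (1 + M*u)) + u) + 142) = 1/(((1 + √(M + u) + M*u) + u) + 142) = 1/((1 + u + √(M + u) + M*u) + 142) = 1/(143 + u + √(M + u) + M*u))
(F(103, 80) - 15706) - 1*18669 = (1/(143 + 103 + √(80 + 103) + 80*103) - 15706) - 1*18669 = (1/(143 + 103 + √183 + 8240) - 15706) - 18669 = (1/(8486 + √183) - 15706) - 18669 = (-15706 + 1/(8486 + √183)) - 18669 = -34375 + 1/(8486 + √183)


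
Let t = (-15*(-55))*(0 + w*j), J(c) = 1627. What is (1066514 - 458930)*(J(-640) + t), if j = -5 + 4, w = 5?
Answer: -1517744832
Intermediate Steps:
j = -1
t = -4125 (t = (-15*(-55))*(0 + 5*(-1)) = 825*(0 - 5) = 825*(-5) = -4125)
(1066514 - 458930)*(J(-640) + t) = (1066514 - 458930)*(1627 - 4125) = 607584*(-2498) = -1517744832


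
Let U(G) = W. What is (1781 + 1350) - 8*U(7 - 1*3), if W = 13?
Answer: 3027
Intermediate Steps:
U(G) = 13
(1781 + 1350) - 8*U(7 - 1*3) = (1781 + 1350) - 8*13 = 3131 - 104 = 3027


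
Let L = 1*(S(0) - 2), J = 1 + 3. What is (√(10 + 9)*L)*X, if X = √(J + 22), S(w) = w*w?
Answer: -2*√494 ≈ -44.452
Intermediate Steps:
J = 4
S(w) = w²
X = √26 (X = √(4 + 22) = √26 ≈ 5.0990)
L = -2 (L = 1*(0² - 2) = 1*(0 - 2) = 1*(-2) = -2)
(√(10 + 9)*L)*X = (√(10 + 9)*(-2))*√26 = (√19*(-2))*√26 = (-2*√19)*√26 = -2*√494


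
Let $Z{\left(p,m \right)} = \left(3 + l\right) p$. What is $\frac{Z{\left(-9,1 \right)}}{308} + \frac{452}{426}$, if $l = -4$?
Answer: $\frac{71525}{65604} \approx 1.0903$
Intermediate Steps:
$Z{\left(p,m \right)} = - p$ ($Z{\left(p,m \right)} = \left(3 - 4\right) p = - p$)
$\frac{Z{\left(-9,1 \right)}}{308} + \frac{452}{426} = \frac{\left(-1\right) \left(-9\right)}{308} + \frac{452}{426} = 9 \cdot \frac{1}{308} + 452 \cdot \frac{1}{426} = \frac{9}{308} + \frac{226}{213} = \frac{71525}{65604}$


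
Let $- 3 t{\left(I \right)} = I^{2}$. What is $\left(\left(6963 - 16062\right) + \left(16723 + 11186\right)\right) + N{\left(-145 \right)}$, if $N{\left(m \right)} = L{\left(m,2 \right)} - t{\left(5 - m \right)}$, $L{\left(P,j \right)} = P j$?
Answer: $26020$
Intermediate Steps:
$t{\left(I \right)} = - \frac{I^{2}}{3}$
$N{\left(m \right)} = 2 m + \frac{\left(5 - m\right)^{2}}{3}$ ($N{\left(m \right)} = m 2 - - \frac{\left(5 - m\right)^{2}}{3} = 2 m + \frac{\left(5 - m\right)^{2}}{3}$)
$\left(\left(6963 - 16062\right) + \left(16723 + 11186\right)\right) + N{\left(-145 \right)} = \left(\left(6963 - 16062\right) + \left(16723 + 11186\right)\right) + \left(2 \left(-145\right) + \frac{\left(-5 - 145\right)^{2}}{3}\right) = \left(-9099 + 27909\right) - \left(290 - \frac{\left(-150\right)^{2}}{3}\right) = 18810 + \left(-290 + \frac{1}{3} \cdot 22500\right) = 18810 + \left(-290 + 7500\right) = 18810 + 7210 = 26020$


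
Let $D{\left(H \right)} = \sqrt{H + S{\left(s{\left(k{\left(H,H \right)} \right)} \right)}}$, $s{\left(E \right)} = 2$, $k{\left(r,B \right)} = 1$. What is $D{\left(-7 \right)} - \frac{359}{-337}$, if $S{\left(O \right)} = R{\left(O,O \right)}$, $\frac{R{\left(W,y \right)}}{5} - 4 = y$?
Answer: $\frac{359}{337} + \sqrt{23} \approx 5.8611$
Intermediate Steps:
$R{\left(W,y \right)} = 20 + 5 y$
$S{\left(O \right)} = 20 + 5 O$
$D{\left(H \right)} = \sqrt{30 + H}$ ($D{\left(H \right)} = \sqrt{H + \left(20 + 5 \cdot 2\right)} = \sqrt{H + \left(20 + 10\right)} = \sqrt{H + 30} = \sqrt{30 + H}$)
$D{\left(-7 \right)} - \frac{359}{-337} = \sqrt{30 - 7} - \frac{359}{-337} = \sqrt{23} - - \frac{359}{337} = \sqrt{23} + \frac{359}{337} = \frac{359}{337} + \sqrt{23}$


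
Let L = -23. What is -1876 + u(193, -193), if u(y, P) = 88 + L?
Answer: -1811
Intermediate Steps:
u(y, P) = 65 (u(y, P) = 88 - 23 = 65)
-1876 + u(193, -193) = -1876 + 65 = -1811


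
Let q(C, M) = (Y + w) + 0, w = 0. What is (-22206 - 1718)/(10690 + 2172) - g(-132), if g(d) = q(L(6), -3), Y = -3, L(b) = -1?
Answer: 7331/6431 ≈ 1.1399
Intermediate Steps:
q(C, M) = -3 (q(C, M) = (-3 + 0) + 0 = -3 + 0 = -3)
g(d) = -3
(-22206 - 1718)/(10690 + 2172) - g(-132) = (-22206 - 1718)/(10690 + 2172) - 1*(-3) = -23924/12862 + 3 = -23924*1/12862 + 3 = -11962/6431 + 3 = 7331/6431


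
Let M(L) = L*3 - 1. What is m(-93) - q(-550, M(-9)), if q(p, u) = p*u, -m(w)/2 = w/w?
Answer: -15402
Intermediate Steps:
M(L) = -1 + 3*L (M(L) = 3*L - 1 = -1 + 3*L)
m(w) = -2 (m(w) = -2*w/w = -2*1 = -2)
m(-93) - q(-550, M(-9)) = -2 - (-550)*(-1 + 3*(-9)) = -2 - (-550)*(-1 - 27) = -2 - (-550)*(-28) = -2 - 1*15400 = -2 - 15400 = -15402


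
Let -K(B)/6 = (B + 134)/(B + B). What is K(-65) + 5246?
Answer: 341197/65 ≈ 5249.2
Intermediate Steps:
K(B) = -3*(134 + B)/B (K(B) = -6*(B + 134)/(B + B) = -6*(134 + B)/(2*B) = -6*(134 + B)*1/(2*B) = -3*(134 + B)/B)
K(-65) + 5246 = (-3 - 402/(-65)) + 5246 = (-3 - 402*(-1/65)) + 5246 = (-3 + 402/65) + 5246 = 207/65 + 5246 = 341197/65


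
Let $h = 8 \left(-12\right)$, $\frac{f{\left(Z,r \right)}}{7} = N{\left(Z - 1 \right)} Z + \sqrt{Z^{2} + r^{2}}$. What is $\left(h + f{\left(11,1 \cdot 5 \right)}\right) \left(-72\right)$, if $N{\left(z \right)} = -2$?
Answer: $18000 - 504 \sqrt{146} \approx 11910.0$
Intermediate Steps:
$f{\left(Z,r \right)} = - 14 Z + 7 \sqrt{Z^{2} + r^{2}}$ ($f{\left(Z,r \right)} = 7 \left(- 2 Z + \sqrt{Z^{2} + r^{2}}\right) = 7 \left(\sqrt{Z^{2} + r^{2}} - 2 Z\right) = - 14 Z + 7 \sqrt{Z^{2} + r^{2}}$)
$h = -96$
$\left(h + f{\left(11,1 \cdot 5 \right)}\right) \left(-72\right) = \left(-96 + \left(\left(-14\right) 11 + 7 \sqrt{11^{2} + \left(1 \cdot 5\right)^{2}}\right)\right) \left(-72\right) = \left(-96 - \left(154 - 7 \sqrt{121 + 5^{2}}\right)\right) \left(-72\right) = \left(-96 - \left(154 - 7 \sqrt{121 + 25}\right)\right) \left(-72\right) = \left(-96 - \left(154 - 7 \sqrt{146}\right)\right) \left(-72\right) = \left(-250 + 7 \sqrt{146}\right) \left(-72\right) = 18000 - 504 \sqrt{146}$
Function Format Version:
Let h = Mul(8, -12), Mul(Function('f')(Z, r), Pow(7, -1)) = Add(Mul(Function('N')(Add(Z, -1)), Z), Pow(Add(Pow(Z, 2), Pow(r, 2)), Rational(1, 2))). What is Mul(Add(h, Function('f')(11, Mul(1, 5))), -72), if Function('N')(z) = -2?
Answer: Add(18000, Mul(-504, Pow(146, Rational(1, 2)))) ≈ 11910.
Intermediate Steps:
Function('f')(Z, r) = Add(Mul(-14, Z), Mul(7, Pow(Add(Pow(Z, 2), Pow(r, 2)), Rational(1, 2)))) (Function('f')(Z, r) = Mul(7, Add(Mul(-2, Z), Pow(Add(Pow(Z, 2), Pow(r, 2)), Rational(1, 2)))) = Mul(7, Add(Pow(Add(Pow(Z, 2), Pow(r, 2)), Rational(1, 2)), Mul(-2, Z))) = Add(Mul(-14, Z), Mul(7, Pow(Add(Pow(Z, 2), Pow(r, 2)), Rational(1, 2)))))
h = -96
Mul(Add(h, Function('f')(11, Mul(1, 5))), -72) = Mul(Add(-96, Add(Mul(-14, 11), Mul(7, Pow(Add(Pow(11, 2), Pow(Mul(1, 5), 2)), Rational(1, 2))))), -72) = Mul(Add(-96, Add(-154, Mul(7, Pow(Add(121, Pow(5, 2)), Rational(1, 2))))), -72) = Mul(Add(-96, Add(-154, Mul(7, Pow(Add(121, 25), Rational(1, 2))))), -72) = Mul(Add(-96, Add(-154, Mul(7, Pow(146, Rational(1, 2))))), -72) = Mul(Add(-250, Mul(7, Pow(146, Rational(1, 2)))), -72) = Add(18000, Mul(-504, Pow(146, Rational(1, 2))))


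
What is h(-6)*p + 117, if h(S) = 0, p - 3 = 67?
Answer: 117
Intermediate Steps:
p = 70 (p = 3 + 67 = 70)
h(-6)*p + 117 = 0*70 + 117 = 0 + 117 = 117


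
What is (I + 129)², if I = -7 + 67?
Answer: 35721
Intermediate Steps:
I = 60
(I + 129)² = (60 + 129)² = 189² = 35721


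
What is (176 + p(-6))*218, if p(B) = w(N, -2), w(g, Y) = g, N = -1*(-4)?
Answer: 39240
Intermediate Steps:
N = 4
p(B) = 4
(176 + p(-6))*218 = (176 + 4)*218 = 180*218 = 39240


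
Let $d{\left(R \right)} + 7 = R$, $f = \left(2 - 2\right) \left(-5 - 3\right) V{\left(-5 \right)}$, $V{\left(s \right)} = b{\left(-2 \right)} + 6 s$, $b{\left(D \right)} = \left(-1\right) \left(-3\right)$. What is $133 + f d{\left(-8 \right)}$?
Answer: $133$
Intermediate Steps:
$b{\left(D \right)} = 3$
$V{\left(s \right)} = 3 + 6 s$
$f = 0$ ($f = \left(2 - 2\right) \left(-5 - 3\right) \left(3 + 6 \left(-5\right)\right) = 0 \left(-8\right) \left(3 - 30\right) = 0 \left(-27\right) = 0$)
$d{\left(R \right)} = -7 + R$
$133 + f d{\left(-8 \right)} = 133 + 0 \left(-7 - 8\right) = 133 + 0 \left(-15\right) = 133 + 0 = 133$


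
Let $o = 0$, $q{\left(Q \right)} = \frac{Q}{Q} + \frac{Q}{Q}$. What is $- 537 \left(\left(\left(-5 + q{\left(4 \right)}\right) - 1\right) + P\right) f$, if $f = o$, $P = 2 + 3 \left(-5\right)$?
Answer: $0$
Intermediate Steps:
$P = -13$ ($P = 2 - 15 = -13$)
$q{\left(Q \right)} = 2$ ($q{\left(Q \right)} = 1 + 1 = 2$)
$f = 0$
$- 537 \left(\left(\left(-5 + q{\left(4 \right)}\right) - 1\right) + P\right) f = - 537 \left(\left(\left(-5 + 2\right) - 1\right) - 13\right) 0 = - 537 \left(\left(-3 - 1\right) - 13\right) 0 = - 537 \left(-4 - 13\right) 0 = - 537 \left(\left(-17\right) 0\right) = \left(-537\right) 0 = 0$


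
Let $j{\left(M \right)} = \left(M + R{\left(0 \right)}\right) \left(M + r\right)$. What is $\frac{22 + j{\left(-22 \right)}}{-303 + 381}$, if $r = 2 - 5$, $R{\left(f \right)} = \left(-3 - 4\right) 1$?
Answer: $\frac{249}{26} \approx 9.5769$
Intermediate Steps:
$R{\left(f \right)} = -7$ ($R{\left(f \right)} = \left(-7\right) 1 = -7$)
$r = -3$ ($r = 2 - 5 = -3$)
$j{\left(M \right)} = \left(-7 + M\right) \left(-3 + M\right)$ ($j{\left(M \right)} = \left(M - 7\right) \left(M - 3\right) = \left(-7 + M\right) \left(-3 + M\right)$)
$\frac{22 + j{\left(-22 \right)}}{-303 + 381} = \frac{22 + \left(21 + \left(-22\right)^{2} - -220\right)}{-303 + 381} = \frac{22 + \left(21 + 484 + 220\right)}{78} = \left(22 + 725\right) \frac{1}{78} = 747 \cdot \frac{1}{78} = \frac{249}{26}$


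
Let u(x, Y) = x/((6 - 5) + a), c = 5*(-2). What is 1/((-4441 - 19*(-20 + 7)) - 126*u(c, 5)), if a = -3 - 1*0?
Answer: -1/4824 ≈ -0.00020730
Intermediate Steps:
a = -3 (a = -3 + 0 = -3)
c = -10
u(x, Y) = -x/2 (u(x, Y) = x/((6 - 5) - 3) = x/(1 - 3) = x/(-2) = x*(-½) = -x/2)
1/((-4441 - 19*(-20 + 7)) - 126*u(c, 5)) = 1/((-4441 - 19*(-20 + 7)) - (-63)*(-10)) = 1/((-4441 - 19*(-13)) - 126*5) = 1/((-4441 + 247) - 630) = 1/(-4194 - 630) = 1/(-4824) = -1/4824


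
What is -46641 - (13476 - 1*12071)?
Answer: -48046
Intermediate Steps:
-46641 - (13476 - 1*12071) = -46641 - (13476 - 12071) = -46641 - 1*1405 = -46641 - 1405 = -48046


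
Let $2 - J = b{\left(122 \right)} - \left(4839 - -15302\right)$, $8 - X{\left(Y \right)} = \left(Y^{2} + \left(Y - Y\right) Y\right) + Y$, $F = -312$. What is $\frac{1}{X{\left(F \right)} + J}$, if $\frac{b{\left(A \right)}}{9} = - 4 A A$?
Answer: $\frac{1}{458943} \approx 2.1789 \cdot 10^{-6}$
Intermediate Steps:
$X{\left(Y \right)} = 8 - Y - Y^{2}$ ($X{\left(Y \right)} = 8 - \left(\left(Y^{2} + \left(Y - Y\right) Y\right) + Y\right) = 8 - \left(\left(Y^{2} + 0 Y\right) + Y\right) = 8 - \left(\left(Y^{2} + 0\right) + Y\right) = 8 - \left(Y^{2} + Y\right) = 8 - \left(Y + Y^{2}\right) = 8 - Y - Y^{2}$)
$b{\left(A \right)} = - 36 A^{2}$ ($b{\left(A \right)} = 9 - 4 A A = 9 \left(- 4 A^{2}\right) = - 36 A^{2}$)
$J = 555967$ ($J = 2 - \left(- 36 \cdot 122^{2} - \left(4839 - -15302\right)\right) = 2 - \left(\left(-36\right) 14884 - \left(4839 + 15302\right)\right) = 2 - \left(-535824 - 20141\right) = 2 - -555965 = 2 + 555965 = 555967$)
$\frac{1}{X{\left(F \right)} + J} = \frac{1}{\left(8 - -312 - \left(-312\right)^{2}\right) + 555967} = \frac{1}{\left(8 + 312 - 97344\right) + 555967} = \frac{1}{-97024 + 555967} = \frac{1}{458943}$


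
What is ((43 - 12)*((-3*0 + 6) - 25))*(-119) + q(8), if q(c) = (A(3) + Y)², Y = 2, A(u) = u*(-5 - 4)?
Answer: 70716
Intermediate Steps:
A(u) = -9*u (A(u) = u*(-9) = -9*u)
q(c) = 625 (q(c) = (-9*3 + 2)² = (-27 + 2)² = (-25)² = 625)
((43 - 12)*((-3*0 + 6) - 25))*(-119) + q(8) = ((43 - 12)*((-3*0 + 6) - 25))*(-119) + 625 = (31*((0 + 6) - 25))*(-119) + 625 = (31*(6 - 25))*(-119) + 625 = (31*(-19))*(-119) + 625 = -589*(-119) + 625 = 70091 + 625 = 70716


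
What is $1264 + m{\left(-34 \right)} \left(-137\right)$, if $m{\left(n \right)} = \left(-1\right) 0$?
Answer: $1264$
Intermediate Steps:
$m{\left(n \right)} = 0$
$1264 + m{\left(-34 \right)} \left(-137\right) = 1264 + 0 \left(-137\right) = 1264 + 0 = 1264$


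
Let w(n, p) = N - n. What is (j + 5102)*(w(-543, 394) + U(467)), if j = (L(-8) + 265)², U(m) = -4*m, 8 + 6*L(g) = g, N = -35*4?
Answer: -974645455/9 ≈ -1.0829e+8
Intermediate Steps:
N = -140
L(g) = -4/3 + g/6
w(n, p) = -140 - n
j = 619369/9 (j = ((-4/3 + (⅙)*(-8)) + 265)² = ((-4/3 - 4/3) + 265)² = (-8/3 + 265)² = (787/3)² = 619369/9 ≈ 68819.)
(j + 5102)*(w(-543, 394) + U(467)) = (619369/9 + 5102)*((-140 - 1*(-543)) - 4*467) = 665287*((-140 + 543) - 1868)/9 = 665287*(403 - 1868)/9 = (665287/9)*(-1465) = -974645455/9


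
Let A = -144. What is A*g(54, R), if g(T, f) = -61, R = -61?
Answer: 8784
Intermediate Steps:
A*g(54, R) = -144*(-61) = 8784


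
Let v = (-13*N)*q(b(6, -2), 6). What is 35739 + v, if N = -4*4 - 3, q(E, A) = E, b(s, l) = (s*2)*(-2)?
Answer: 29811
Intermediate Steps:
b(s, l) = -4*s (b(s, l) = (2*s)*(-2) = -4*s)
N = -19 (N = -16 - 3 = -19)
v = -5928 (v = (-13*(-19))*(-4*6) = 247*(-24) = -5928)
35739 + v = 35739 - 5928 = 29811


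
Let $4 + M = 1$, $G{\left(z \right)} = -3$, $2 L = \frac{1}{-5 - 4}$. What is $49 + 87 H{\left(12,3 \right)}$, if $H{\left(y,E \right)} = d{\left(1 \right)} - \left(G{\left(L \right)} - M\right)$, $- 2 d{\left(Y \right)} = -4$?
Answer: $223$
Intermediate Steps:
$L = - \frac{1}{18}$ ($L = \frac{1}{2 \left(-5 - 4\right)} = \frac{1}{2 \left(-9\right)} = \frac{1}{2} \left(- \frac{1}{9}\right) = - \frac{1}{18} \approx -0.055556$)
$d{\left(Y \right)} = 2$ ($d{\left(Y \right)} = \left(- \frac{1}{2}\right) \left(-4\right) = 2$)
$M = -3$ ($M = -4 + 1 = -3$)
$H{\left(y,E \right)} = 2$ ($H{\left(y,E \right)} = 2 - \left(-3 - -3\right) = 2 - \left(-3 + 3\right) = 2 - 0 = 2 + 0 = 2$)
$49 + 87 H{\left(12,3 \right)} = 49 + 87 \cdot 2 = 49 + 174 = 223$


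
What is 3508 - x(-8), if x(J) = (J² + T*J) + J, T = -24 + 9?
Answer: 3332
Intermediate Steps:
T = -15
x(J) = J² - 14*J (x(J) = (J² - 15*J) + J = J² - 14*J)
3508 - x(-8) = 3508 - (-8)*(-14 - 8) = 3508 - (-8)*(-22) = 3508 - 1*176 = 3508 - 176 = 3332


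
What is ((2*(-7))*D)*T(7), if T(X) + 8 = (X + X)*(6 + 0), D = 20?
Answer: -21280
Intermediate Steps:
T(X) = -8 + 12*X (T(X) = -8 + (X + X)*(6 + 0) = -8 + (2*X)*6 = -8 + 12*X)
((2*(-7))*D)*T(7) = ((2*(-7))*20)*(-8 + 12*7) = (-14*20)*(-8 + 84) = -280*76 = -21280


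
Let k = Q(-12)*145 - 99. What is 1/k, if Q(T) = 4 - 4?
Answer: -1/99 ≈ -0.010101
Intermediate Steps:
Q(T) = 0
k = -99 (k = 0*145 - 99 = 0 - 99 = -99)
1/k = 1/(-99) = -1/99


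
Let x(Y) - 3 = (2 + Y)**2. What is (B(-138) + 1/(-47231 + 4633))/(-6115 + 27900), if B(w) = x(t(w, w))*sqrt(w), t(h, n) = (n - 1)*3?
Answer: -1/927997430 + 172228*I*sqrt(138)/21785 ≈ -1.0776e-9 + 92.872*I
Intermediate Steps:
t(h, n) = -3 + 3*n (t(h, n) = (-1 + n)*3 = -3 + 3*n)
x(Y) = 3 + (2 + Y)**2
B(w) = sqrt(w)*(3 + (-1 + 3*w)**2) (B(w) = (3 + (2 + (-3 + 3*w))**2)*sqrt(w) = (3 + (-1 + 3*w)**2)*sqrt(w) = sqrt(w)*(3 + (-1 + 3*w)**2))
(B(-138) + 1/(-47231 + 4633))/(-6115 + 27900) = (sqrt(-138)*(3 + (-1 + 3*(-138))**2) + 1/(-47231 + 4633))/(-6115 + 27900) = ((I*sqrt(138))*(3 + (-1 - 414)**2) + 1/(-42598))/21785 = ((I*sqrt(138))*(3 + (-415)**2) - 1/42598)*(1/21785) = ((I*sqrt(138))*(3 + 172225) - 1/42598)*(1/21785) = ((I*sqrt(138))*172228 - 1/42598)*(1/21785) = (172228*I*sqrt(138) - 1/42598)*(1/21785) = (-1/42598 + 172228*I*sqrt(138))*(1/21785) = -1/927997430 + 172228*I*sqrt(138)/21785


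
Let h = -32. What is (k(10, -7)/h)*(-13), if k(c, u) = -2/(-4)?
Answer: 13/64 ≈ 0.20313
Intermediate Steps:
k(c, u) = 1/2 (k(c, u) = -2*(-1/4) = 1/2)
(k(10, -7)/h)*(-13) = ((1/2)/(-32))*(-13) = ((1/2)*(-1/32))*(-13) = -1/64*(-13) = 13/64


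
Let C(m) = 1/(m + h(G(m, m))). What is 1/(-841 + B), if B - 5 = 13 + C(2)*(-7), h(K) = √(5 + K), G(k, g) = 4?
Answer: -5/4122 ≈ -0.0012130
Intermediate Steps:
C(m) = 1/(3 + m) (C(m) = 1/(m + √(5 + 4)) = 1/(m + √9) = 1/(m + 3) = 1/(3 + m))
B = 83/5 (B = 5 + (13 - 7/(3 + 2)) = 5 + (13 - 7/5) = 5 + 58/5 = 83/5 ≈ 16.600)
1/(-841 + B) = 1/(-841 + 83/5) = 1/(-4122/5) = -5/4122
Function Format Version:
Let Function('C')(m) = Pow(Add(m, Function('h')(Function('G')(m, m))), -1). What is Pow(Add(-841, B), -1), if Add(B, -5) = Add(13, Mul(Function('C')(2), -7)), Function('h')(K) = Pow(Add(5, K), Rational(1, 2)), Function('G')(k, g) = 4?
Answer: Rational(-5, 4122) ≈ -0.0012130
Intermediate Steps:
Function('C')(m) = Pow(Add(3, m), -1) (Function('C')(m) = Pow(Add(m, Pow(Add(5, 4), Rational(1, 2))), -1) = Pow(Add(m, Pow(9, Rational(1, 2))), -1) = Pow(Add(m, 3), -1) = Pow(Add(3, m), -1))
B = Rational(83, 5) (B = Add(5, Add(13, Mul(Pow(Add(3, 2), -1), -7))) = Add(5, Add(13, Mul(Pow(5, -1), -7))) = Add(5, Add(13, Mul(Rational(1, 5), -7))) = Add(5, Add(13, Rational(-7, 5))) = Add(5, Rational(58, 5)) = Rational(83, 5) ≈ 16.600)
Pow(Add(-841, B), -1) = Pow(Add(-841, Rational(83, 5)), -1) = Pow(Rational(-4122, 5), -1) = Rational(-5, 4122)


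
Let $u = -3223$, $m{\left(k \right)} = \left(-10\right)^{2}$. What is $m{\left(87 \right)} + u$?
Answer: $-3123$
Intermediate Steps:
$m{\left(k \right)} = 100$
$m{\left(87 \right)} + u = 100 - 3223 = -3123$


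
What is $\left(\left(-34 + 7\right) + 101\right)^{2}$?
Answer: $5476$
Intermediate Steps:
$\left(\left(-34 + 7\right) + 101\right)^{2} = \left(-27 + 101\right)^{2} = 74^{2} = 5476$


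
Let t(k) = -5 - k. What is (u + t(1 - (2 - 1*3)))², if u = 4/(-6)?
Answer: 529/9 ≈ 58.778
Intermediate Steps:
u = -⅔ (u = 4*(-⅙) = -⅔ ≈ -0.66667)
(u + t(1 - (2 - 1*3)))² = (-⅔ + (-5 - (1 - (2 - 1*3))))² = (-⅔ + (-5 - (1 - (2 - 3))))² = (-⅔ + (-5 - (1 - 1*(-1))))² = (-⅔ + (-5 - (1 + 1)))² = (-⅔ + (-5 - 1*2))² = (-⅔ + (-5 - 2))² = (-⅔ - 7)² = (-23/3)² = 529/9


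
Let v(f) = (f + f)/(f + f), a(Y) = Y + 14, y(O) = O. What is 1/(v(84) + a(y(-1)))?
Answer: 1/14 ≈ 0.071429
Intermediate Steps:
a(Y) = 14 + Y
v(f) = 1 (v(f) = (2*f)/((2*f)) = (2*f)*(1/(2*f)) = 1)
1/(v(84) + a(y(-1))) = 1/(1 + (14 - 1)) = 1/(1 + 13) = 1/14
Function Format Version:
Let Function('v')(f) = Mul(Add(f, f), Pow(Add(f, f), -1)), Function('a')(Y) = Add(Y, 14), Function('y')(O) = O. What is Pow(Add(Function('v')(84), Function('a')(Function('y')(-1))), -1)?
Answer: Rational(1, 14) ≈ 0.071429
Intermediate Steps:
Function('a')(Y) = Add(14, Y)
Function('v')(f) = 1 (Function('v')(f) = Mul(Mul(2, f), Pow(Mul(2, f), -1)) = Mul(Mul(2, f), Mul(Rational(1, 2), Pow(f, -1))) = 1)
Pow(Add(Function('v')(84), Function('a')(Function('y')(-1))), -1) = Pow(Add(1, Add(14, -1)), -1) = Pow(Add(1, 13), -1) = Pow(14, -1) = Rational(1, 14)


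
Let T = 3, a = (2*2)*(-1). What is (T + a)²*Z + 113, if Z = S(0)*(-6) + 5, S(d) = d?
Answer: 118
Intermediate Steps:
a = -4 (a = 4*(-1) = -4)
Z = 5 (Z = 0*(-6) + 5 = 0 + 5 = 5)
(T + a)²*Z + 113 = (3 - 4)²*5 + 113 = (-1)²*5 + 113 = 1*5 + 113 = 5 + 113 = 118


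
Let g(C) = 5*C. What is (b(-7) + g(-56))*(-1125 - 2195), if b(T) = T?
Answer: 952840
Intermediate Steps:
(b(-7) + g(-56))*(-1125 - 2195) = (-7 + 5*(-56))*(-1125 - 2195) = (-7 - 280)*(-3320) = -287*(-3320) = 952840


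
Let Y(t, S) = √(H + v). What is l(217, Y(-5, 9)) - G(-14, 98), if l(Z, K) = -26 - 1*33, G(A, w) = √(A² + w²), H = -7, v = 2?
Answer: -59 - 70*√2 ≈ -157.99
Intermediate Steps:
Y(t, S) = I*√5 (Y(t, S) = √(-7 + 2) = √(-5) = I*√5)
l(Z, K) = -59 (l(Z, K) = -26 - 33 = -59)
l(217, Y(-5, 9)) - G(-14, 98) = -59 - √((-14)² + 98²) = -59 - √(196 + 9604) = -59 - √9800 = -59 - 70*√2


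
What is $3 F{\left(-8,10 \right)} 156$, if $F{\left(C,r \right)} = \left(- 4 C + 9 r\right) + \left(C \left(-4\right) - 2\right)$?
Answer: $71136$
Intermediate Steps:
$F{\left(C,r \right)} = -2 - 8 C + 9 r$ ($F{\left(C,r \right)} = \left(- 4 C + 9 r\right) - \left(2 + 4 C\right) = -2 - 8 C + 9 r$)
$3 F{\left(-8,10 \right)} 156 = 3 \left(-2 - -64 + 9 \cdot 10\right) 156 = 3 \left(-2 + 64 + 90\right) 156 = 3 \cdot 152 \cdot 156 = 456 \cdot 156 = 71136$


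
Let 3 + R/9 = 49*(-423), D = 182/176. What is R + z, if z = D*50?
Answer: -8206805/44 ≈ -1.8652e+5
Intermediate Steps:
D = 91/88 (D = 182*(1/176) = 91/88 ≈ 1.0341)
R = -186570 (R = -27 + 9*(49*(-423)) = -27 + 9*(-20727) = -27 - 186543 = -186570)
z = 2275/44 (z = (91/88)*50 = 2275/44 ≈ 51.705)
R + z = -186570 + 2275/44 = -8206805/44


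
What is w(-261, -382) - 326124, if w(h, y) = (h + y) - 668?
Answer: -327435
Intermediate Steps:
w(h, y) = -668 + h + y
w(-261, -382) - 326124 = (-668 - 261 - 382) - 326124 = -1311 - 326124 = -327435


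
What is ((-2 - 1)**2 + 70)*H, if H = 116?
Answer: 9164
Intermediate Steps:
((-2 - 1)**2 + 70)*H = ((-2 - 1)**2 + 70)*116 = ((-3)**2 + 70)*116 = (9 + 70)*116 = 79*116 = 9164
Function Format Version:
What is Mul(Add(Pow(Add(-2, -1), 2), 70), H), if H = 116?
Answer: 9164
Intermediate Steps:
Mul(Add(Pow(Add(-2, -1), 2), 70), H) = Mul(Add(Pow(Add(-2, -1), 2), 70), 116) = Mul(Add(Pow(-3, 2), 70), 116) = Mul(Add(9, 70), 116) = Mul(79, 116) = 9164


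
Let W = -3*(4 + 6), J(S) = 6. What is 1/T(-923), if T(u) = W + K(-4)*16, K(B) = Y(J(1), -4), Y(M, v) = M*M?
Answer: 1/546 ≈ 0.0018315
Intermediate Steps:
W = -30 (W = -3*10 = -30)
Y(M, v) = M²
K(B) = 36 (K(B) = 6² = 36)
T(u) = 546 (T(u) = -30 + 36*16 = -30 + 576 = 546)
1/T(-923) = 1/546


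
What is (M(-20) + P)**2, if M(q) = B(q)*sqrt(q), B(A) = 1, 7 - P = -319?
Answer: 106256 + 1304*I*sqrt(5) ≈ 1.0626e+5 + 2915.8*I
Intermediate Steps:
P = 326 (P = 7 - 1*(-319) = 7 + 319 = 326)
M(q) = sqrt(q) (M(q) = 1*sqrt(q) = sqrt(q))
(M(-20) + P)**2 = (sqrt(-20) + 326)**2 = (2*I*sqrt(5) + 326)**2 = (326 + 2*I*sqrt(5))**2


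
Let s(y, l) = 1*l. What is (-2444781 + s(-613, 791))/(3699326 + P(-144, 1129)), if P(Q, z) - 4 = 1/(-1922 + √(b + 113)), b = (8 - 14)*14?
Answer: -33398414952836419720/50553299469351064981 - 2443990*√29/50553299469351064981 ≈ -0.66066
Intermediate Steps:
b = -84 (b = -6*14 = -84)
s(y, l) = l
P(Q, z) = 4 + 1/(-1922 + √29) (P(Q, z) = 4 + 1/(-1922 + √(-84 + 113)) = 4 + 1/(-1922 + √29))
(-2444781 + s(-613, 791))/(3699326 + P(-144, 1129)) = (-2444781 + 791)/(3699326 + (14774298/3694055 - √29/3694055)) = -2443990/(13665528481228/3694055 - √29/3694055)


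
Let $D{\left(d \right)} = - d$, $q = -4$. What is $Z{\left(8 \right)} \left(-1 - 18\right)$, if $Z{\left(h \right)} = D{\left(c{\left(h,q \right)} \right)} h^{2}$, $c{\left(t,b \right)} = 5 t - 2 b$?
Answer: $58368$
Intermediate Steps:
$c{\left(t,b \right)} = - 2 b + 5 t$
$Z{\left(h \right)} = h^{2} \left(-8 - 5 h\right)$ ($Z{\left(h \right)} = - (\left(-2\right) \left(-4\right) + 5 h) h^{2} = - (8 + 5 h) h^{2} = \left(-8 - 5 h\right) h^{2} = h^{2} \left(-8 - 5 h\right)$)
$Z{\left(8 \right)} \left(-1 - 18\right) = 8^{2} \left(-8 - 40\right) \left(-1 - 18\right) = 64 \left(-8 - 40\right) \left(-19\right) = 64 \left(-48\right) \left(-19\right) = \left(-3072\right) \left(-19\right) = 58368$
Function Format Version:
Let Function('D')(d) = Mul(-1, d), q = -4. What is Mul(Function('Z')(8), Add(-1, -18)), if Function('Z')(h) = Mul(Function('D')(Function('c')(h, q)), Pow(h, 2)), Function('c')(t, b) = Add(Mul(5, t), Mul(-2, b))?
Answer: 58368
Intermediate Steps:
Function('c')(t, b) = Add(Mul(-2, b), Mul(5, t))
Function('Z')(h) = Mul(Pow(h, 2), Add(-8, Mul(-5, h))) (Function('Z')(h) = Mul(Mul(-1, Add(Mul(-2, -4), Mul(5, h))), Pow(h, 2)) = Mul(Mul(-1, Add(8, Mul(5, h))), Pow(h, 2)) = Mul(Add(-8, Mul(-5, h)), Pow(h, 2)) = Mul(Pow(h, 2), Add(-8, Mul(-5, h))))
Mul(Function('Z')(8), Add(-1, -18)) = Mul(Mul(Pow(8, 2), Add(-8, Mul(-5, 8))), Add(-1, -18)) = Mul(Mul(64, Add(-8, -40)), -19) = Mul(Mul(64, -48), -19) = Mul(-3072, -19) = 58368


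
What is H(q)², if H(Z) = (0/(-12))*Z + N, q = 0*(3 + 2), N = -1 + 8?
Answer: 49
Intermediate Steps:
N = 7
q = 0 (q = 0*5 = 0)
H(Z) = 7 (H(Z) = (0/(-12))*Z + 7 = (0*(-1/12))*Z + 7 = 0*Z + 7 = 0 + 7 = 7)
H(q)² = 7² = 49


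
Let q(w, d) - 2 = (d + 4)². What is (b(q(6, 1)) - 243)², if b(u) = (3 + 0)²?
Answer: 54756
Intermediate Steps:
q(w, d) = 2 + (4 + d)² (q(w, d) = 2 + (d + 4)² = 2 + (4 + d)²)
b(u) = 9 (b(u) = 3² = 9)
(b(q(6, 1)) - 243)² = (9 - 243)² = (-234)² = 54756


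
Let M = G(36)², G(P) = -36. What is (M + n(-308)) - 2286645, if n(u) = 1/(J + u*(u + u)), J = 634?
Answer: -435043606337/190362 ≈ -2.2853e+6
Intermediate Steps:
n(u) = 1/(634 + 2*u²) (n(u) = 1/(634 + u*(u + u)) = 1/(634 + u*(2*u)) = 1/(634 + 2*u²))
M = 1296 (M = (-36)² = 1296)
(M + n(-308)) - 2286645 = (1296 + 1/(2*(317 + (-308)²))) - 2286645 = (1296 + 1/(2*(317 + 94864))) - 2286645 = (1296 + (½)/95181) - 2286645 = (1296 + (½)*(1/95181)) - 2286645 = (1296 + 1/190362) - 2286645 = 246709153/190362 - 2286645 = -435043606337/190362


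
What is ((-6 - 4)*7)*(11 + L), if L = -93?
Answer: 5740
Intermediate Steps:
((-6 - 4)*7)*(11 + L) = ((-6 - 4)*7)*(11 - 93) = -10*7*(-82) = -70*(-82) = 5740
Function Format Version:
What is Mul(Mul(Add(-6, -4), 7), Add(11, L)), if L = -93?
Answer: 5740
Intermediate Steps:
Mul(Mul(Add(-6, -4), 7), Add(11, L)) = Mul(Mul(Add(-6, -4), 7), Add(11, -93)) = Mul(Mul(-10, 7), -82) = Mul(-70, -82) = 5740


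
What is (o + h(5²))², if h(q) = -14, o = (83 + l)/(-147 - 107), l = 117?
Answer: 3526884/16129 ≈ 218.67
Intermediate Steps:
o = -100/127 (o = (83 + 117)/(-147 - 107) = 200/(-254) = 200*(-1/254) = -100/127 ≈ -0.78740)
(o + h(5²))² = (-100/127 - 14)² = (-1878/127)² = 3526884/16129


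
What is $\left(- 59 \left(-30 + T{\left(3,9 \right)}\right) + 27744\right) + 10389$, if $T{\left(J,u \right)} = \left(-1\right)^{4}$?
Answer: $39844$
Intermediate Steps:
$T{\left(J,u \right)} = 1$
$\left(- 59 \left(-30 + T{\left(3,9 \right)}\right) + 27744\right) + 10389 = \left(- 59 \left(-30 + 1\right) + 27744\right) + 10389 = \left(\left(-59\right) \left(-29\right) + 27744\right) + 10389 = \left(1711 + 27744\right) + 10389 = 29455 + 10389 = 39844$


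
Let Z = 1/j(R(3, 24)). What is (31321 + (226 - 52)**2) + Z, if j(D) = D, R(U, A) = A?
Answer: 1478329/24 ≈ 61597.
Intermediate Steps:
Z = 1/24 ≈ 0.041667
(31321 + (226 - 52)**2) + Z = (31321 + (226 - 52)**2) + 1/24 = (31321 + 174**2) + 1/24 = (31321 + 30276) + 1/24 = 61597 + 1/24 = 1478329/24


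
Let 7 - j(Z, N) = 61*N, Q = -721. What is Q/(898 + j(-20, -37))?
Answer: -721/3162 ≈ -0.22802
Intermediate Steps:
j(Z, N) = 7 - 61*N
Q/(898 + j(-20, -37)) = -721/(898 + (7 - 61*(-37))) = -721/(898 + (7 + 2257)) = -721/(898 + 2264) = -721/3162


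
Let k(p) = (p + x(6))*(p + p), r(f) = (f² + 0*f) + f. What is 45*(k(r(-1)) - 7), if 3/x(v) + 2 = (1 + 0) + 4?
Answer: -315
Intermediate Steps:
x(v) = 1 (x(v) = 3/(-2 + ((1 + 0) + 4)) = 3/(-2 + (1 + 4)) = 3/(-2 + 5) = 3/3 = 3*(⅓) = 1)
r(f) = f + f² (r(f) = (f² + 0) + f = f² + f = f + f²)
k(p) = 2*p*(1 + p) (k(p) = (p + 1)*(p + p) = (1 + p)*(2*p) = 2*p*(1 + p))
45*(k(r(-1)) - 7) = 45*(2*(-(1 - 1))*(1 - (1 - 1)) - 7) = 45*(2*(-1*0)*(1 - 1*0) - 7) = 45*(2*0*(1 + 0) - 7) = 45*(2*0*1 - 7) = 45*(0 - 7) = 45*(-7) = -315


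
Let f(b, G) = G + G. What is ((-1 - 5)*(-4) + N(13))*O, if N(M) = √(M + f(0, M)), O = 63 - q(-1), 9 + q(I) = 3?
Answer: 1656 + 69*√39 ≈ 2086.9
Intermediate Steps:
q(I) = -6 (q(I) = -9 + 3 = -6)
f(b, G) = 2*G
O = 69 (O = 63 - 1*(-6) = 63 + 6 = 69)
N(M) = √3*√M (N(M) = √(M + 2*M) = √(3*M) = √3*√M)
((-1 - 5)*(-4) + N(13))*O = ((-1 - 5)*(-4) + √3*√13)*69 = (-6*(-4) + √39)*69 = (24 + √39)*69 = 1656 + 69*√39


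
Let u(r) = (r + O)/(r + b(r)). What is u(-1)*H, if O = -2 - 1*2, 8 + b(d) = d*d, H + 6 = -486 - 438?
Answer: -2325/4 ≈ -581.25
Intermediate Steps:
H = -930 (H = -6 + (-486 - 438) = -6 - 924 = -930)
b(d) = -8 + d² (b(d) = -8 + d*d = -8 + d²)
O = -4 (O = -2 - 2 = -4)
u(r) = (-4 + r)/(-8 + r + r²) (u(r) = (r - 4)/(r + (-8 + r²)) = (-4 + r)/(-8 + r + r²))
u(-1)*H = ((-4 - 1)/(-8 - 1 + (-1)²))*(-930) = (-5/(-8 - 1 + 1))*(-930) = (-5/(-8))*(-930) = -⅛*(-5)*(-930) = (5/8)*(-930) = -2325/4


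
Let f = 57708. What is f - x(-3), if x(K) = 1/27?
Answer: 1558115/27 ≈ 57708.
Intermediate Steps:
x(K) = 1/27
f - x(-3) = 57708 - 1*1/27 = 57708 - 1/27 = 1558115/27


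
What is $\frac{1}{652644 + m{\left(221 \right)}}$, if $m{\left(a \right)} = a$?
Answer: $\frac{1}{652865} \approx 1.5317 \cdot 10^{-6}$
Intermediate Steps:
$\frac{1}{652644 + m{\left(221 \right)}} = \frac{1}{652644 + 221} = \frac{1}{652865}$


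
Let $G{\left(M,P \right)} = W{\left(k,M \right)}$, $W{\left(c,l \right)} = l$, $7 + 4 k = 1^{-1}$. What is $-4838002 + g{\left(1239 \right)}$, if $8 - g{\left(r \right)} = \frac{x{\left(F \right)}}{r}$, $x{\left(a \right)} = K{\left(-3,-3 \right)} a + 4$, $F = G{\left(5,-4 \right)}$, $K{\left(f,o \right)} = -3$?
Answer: $- \frac{5994274555}{1239} \approx -4.838 \cdot 10^{6}$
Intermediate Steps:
$k = - \frac{3}{2}$ ($k = - \frac{7}{4} + \frac{1}{4 \cdot 1} = - \frac{7}{4} + \frac{1}{4} \cdot 1 = - \frac{7}{4} + \frac{1}{4} = - \frac{3}{2} \approx -1.5$)
$G{\left(M,P \right)} = M$
$F = 5$
$x{\left(a \right)} = 4 - 3 a$ ($x{\left(a \right)} = - 3 a + 4 = 4 - 3 a$)
$g{\left(r \right)} = 8 + \frac{11}{r}$ ($g{\left(r \right)} = 8 - \frac{4 - 15}{r} = 8 - - \frac{11}{r} = 8 + \frac{11}{r}$)
$-4838002 + g{\left(1239 \right)} = -4838002 + \left(8 + \frac{11}{1239}\right) = -4838002 + \frac{9923}{1239} = - \frac{5994274555}{1239}$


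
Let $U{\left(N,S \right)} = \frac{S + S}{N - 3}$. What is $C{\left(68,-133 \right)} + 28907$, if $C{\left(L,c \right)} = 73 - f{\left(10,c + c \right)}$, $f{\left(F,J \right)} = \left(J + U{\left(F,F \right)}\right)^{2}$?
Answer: $- \frac{1972944}{49} \approx -40264.0$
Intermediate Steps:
$U{\left(N,S \right)} = \frac{2 S}{-3 + N}$
$f{\left(F,J \right)} = \left(J + \frac{2 F}{-3 + F}\right)^{2}$
$C{\left(L,c \right)} = 73 - \frac{\left(20 + 14 c\right)^{2}}{49}$ ($C{\left(L,c \right)} = 73 - \frac{\left(2 \cdot 10 + \left(c + c\right) \left(-3 + 10\right)\right)^{2}}{\left(-3 + 10\right)^{2}} = 73 - \frac{\left(20 + 2 c 7\right)^{2}}{49} = 73 - \frac{\left(20 + 14 c\right)^{2}}{49}$)
$C{\left(68,-133 \right)} + 28907 = \left(73 - \frac{4 \left(10 + 7 \left(-133\right)\right)^{2}}{49}\right) + 28907 = \left(73 - \frac{4 \left(10 - 931\right)^{2}}{49}\right) + 28907 = \left(73 - \frac{4 \left(-921\right)^{2}}{49}\right) + 28907 = \left(73 - \frac{3392964}{49}\right) + 28907 = - \frac{3389387}{49} + 28907 = - \frac{1972944}{49}$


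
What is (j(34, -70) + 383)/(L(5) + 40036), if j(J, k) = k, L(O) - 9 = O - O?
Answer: 313/40045 ≈ 0.0078162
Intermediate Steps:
L(O) = 9 (L(O) = 9 + (O - O) = 9 + 0 = 9)
(j(34, -70) + 383)/(L(5) + 40036) = (-70 + 383)/(9 + 40036) = 313/40045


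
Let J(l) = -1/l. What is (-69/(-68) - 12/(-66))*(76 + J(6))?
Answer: 407225/4488 ≈ 90.736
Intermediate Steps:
(-69/(-68) - 12/(-66))*(76 + J(6)) = (-69/(-68) - 12/(-66))*(76 - 1/6) = (-69*(-1/68) - 12*(-1/66))*(76 - 1*⅙) = (69/68 + 2/11)*(76 - ⅙) = (895/748)*(455/6) = 407225/4488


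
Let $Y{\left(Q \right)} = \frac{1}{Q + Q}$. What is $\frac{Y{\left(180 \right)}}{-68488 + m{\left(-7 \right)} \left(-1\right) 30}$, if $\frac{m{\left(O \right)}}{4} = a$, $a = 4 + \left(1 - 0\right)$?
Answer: $- \frac{1}{24871680} \approx -4.0206 \cdot 10^{-8}$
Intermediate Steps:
$a = 5$ ($a = 4 + \left(1 + 0\right) = 4 + 1 = 5$)
$Y{\left(Q \right)} = \frac{1}{2 Q}$
$m{\left(O \right)} = 20$ ($m{\left(O \right)} = 4 \cdot 5 = 20$)
$\frac{Y{\left(180 \right)}}{-68488 + m{\left(-7 \right)} \left(-1\right) 30} = \frac{\frac{1}{2} \cdot \frac{1}{180}}{-68488 + 20 \left(-1\right) 30} = \frac{\frac{1}{2} \cdot \frac{1}{180}}{-68488 - 600} = \frac{1}{360 \left(-68488 - 600\right)} = \frac{1}{360 \left(-69088\right)} = \frac{1}{360} \left(- \frac{1}{69088}\right) = - \frac{1}{24871680}$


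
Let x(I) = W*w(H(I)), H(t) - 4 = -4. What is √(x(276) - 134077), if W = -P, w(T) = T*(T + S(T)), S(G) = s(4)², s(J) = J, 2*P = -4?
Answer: I*√134077 ≈ 366.17*I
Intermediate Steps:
P = -2 (P = (½)*(-4) = -2)
S(G) = 16 (S(G) = 4² = 16)
H(t) = 0 (H(t) = 4 - 4 = 0)
w(T) = T*(16 + T) (w(T) = T*(T + 16) = T*(16 + T))
W = 2 (W = -1*(-2) = 2)
x(I) = 0 (x(I) = 2*(0*(16 + 0)) = 2*(0*16) = 2*0 = 0)
√(x(276) - 134077) = √(0 - 134077) = √(-134077) = I*√134077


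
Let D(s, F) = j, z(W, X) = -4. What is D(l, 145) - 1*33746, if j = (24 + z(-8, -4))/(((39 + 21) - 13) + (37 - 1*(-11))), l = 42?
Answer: -641170/19 ≈ -33746.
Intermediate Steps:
j = 4/19 (j = (24 - 4)/(((39 + 21) - 13) + (37 - 1*(-11))) = 20/((60 - 13) + (37 + 11)) = 20/(47 + 48) = 20/95 = 20*(1/95) = 4/19 ≈ 0.21053)
D(s, F) = 4/19
D(l, 145) - 1*33746 = 4/19 - 1*33746 = 4/19 - 33746 = -641170/19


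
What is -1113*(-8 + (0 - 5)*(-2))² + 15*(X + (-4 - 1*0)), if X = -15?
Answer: -4737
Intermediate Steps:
-1113*(-8 + (0 - 5)*(-2))² + 15*(X + (-4 - 1*0)) = -1113*(-8 + (0 - 5)*(-2))² + 15*(-15 + (-4 - 1*0)) = -1113*(-8 - 5*(-2))² + 15*(-15 + (-4 + 0)) = -1113*(-8 + 10)² + 15*(-15 - 4) = -1113*2² + 15*(-19) = -1113*4 - 285 = -4452 - 285 = -4737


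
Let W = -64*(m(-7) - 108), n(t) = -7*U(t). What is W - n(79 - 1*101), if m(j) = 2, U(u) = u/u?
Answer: 6791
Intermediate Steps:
U(u) = 1
n(t) = -7 (n(t) = -7*1 = -7)
W = 6784 (W = -64*(2 - 108) = -64*(-106) = 6784)
W - n(79 - 1*101) = 6784 - 1*(-7) = 6784 + 7 = 6791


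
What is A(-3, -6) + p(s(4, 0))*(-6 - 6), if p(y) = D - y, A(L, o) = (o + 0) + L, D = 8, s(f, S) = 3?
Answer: -69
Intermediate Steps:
A(L, o) = L + o (A(L, o) = o + L = L + o)
p(y) = 8 - y
A(-3, -6) + p(s(4, 0))*(-6 - 6) = (-3 - 6) + (8 - 1*3)*(-6 - 6) = -9 + (8 - 3)*(-12) = -9 + 5*(-12) = -9 - 60 = -69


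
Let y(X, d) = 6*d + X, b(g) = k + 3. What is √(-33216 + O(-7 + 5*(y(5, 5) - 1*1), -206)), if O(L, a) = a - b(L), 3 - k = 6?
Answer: I*√33422 ≈ 182.82*I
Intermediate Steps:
k = -3 (k = 3 - 1*6 = 3 - 6 = -3)
b(g) = 0 (b(g) = -3 + 3 = 0)
y(X, d) = X + 6*d
O(L, a) = a (O(L, a) = a - 1*0 = a + 0 = a)
√(-33216 + O(-7 + 5*(y(5, 5) - 1*1), -206)) = √(-33216 - 206) = √(-33422) = I*√33422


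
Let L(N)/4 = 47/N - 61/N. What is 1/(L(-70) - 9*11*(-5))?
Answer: 5/2479 ≈ 0.0020169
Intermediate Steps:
L(N) = -56/N (L(N) = 4*(47/N - 61/N) = 4*(-14/N) = -56/N)
1/(L(-70) - 9*11*(-5)) = 1/(-56/(-70) - 9*11*(-5)) = 1/(-56*(-1/70) - 99*(-5)) = 1/(⅘ + 495) = 1/(2479/5) = 5/2479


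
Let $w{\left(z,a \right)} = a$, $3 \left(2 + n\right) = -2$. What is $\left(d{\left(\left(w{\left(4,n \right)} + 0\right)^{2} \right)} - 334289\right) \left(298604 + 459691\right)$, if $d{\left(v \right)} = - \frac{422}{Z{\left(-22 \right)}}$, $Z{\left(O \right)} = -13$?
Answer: $- \frac{3295045803825}{13} \approx -2.5346 \cdot 10^{11}$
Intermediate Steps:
$n = - \frac{8}{3}$ ($n = -2 + \frac{1}{3} \left(-2\right) = -2 - \frac{2}{3} = - \frac{8}{3} \approx -2.6667$)
$d{\left(v \right)} = \frac{422}{13}$ ($d{\left(v \right)} = - \frac{422}{-13} = \left(-422\right) \left(- \frac{1}{13}\right) = \frac{422}{13}$)
$\left(d{\left(\left(w{\left(4,n \right)} + 0\right)^{2} \right)} - 334289\right) \left(298604 + 459691\right) = \left(\frac{422}{13} - 334289\right) \left(298604 + 459691\right) = \left(- \frac{4345335}{13}\right) 758295 = - \frac{3295045803825}{13}$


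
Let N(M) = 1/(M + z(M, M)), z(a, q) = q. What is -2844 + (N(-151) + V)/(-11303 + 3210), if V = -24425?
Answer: -6943604233/2444086 ≈ -2841.0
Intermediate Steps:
N(M) = 1/(2*M) (N(M) = 1/(M + M) = 1/(2*M))
-2844 + (N(-151) + V)/(-11303 + 3210) = -2844 + ((½)/(-151) - 24425)/(-11303 + 3210) = -2844 + ((½)*(-1/151) - 24425)/(-8093) = -2844 + (-1/302 - 24425)*(-1/8093) = -2844 - 7376351/302*(-1/8093) = -2844 + 7376351/2444086 = -6943604233/2444086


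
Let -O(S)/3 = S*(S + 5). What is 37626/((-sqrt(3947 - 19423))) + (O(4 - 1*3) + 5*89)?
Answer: 427 + 18813*I*sqrt(3869)/3869 ≈ 427.0 + 302.45*I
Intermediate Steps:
O(S) = -3*S*(5 + S) (O(S) = -3*S*(S + 5) = -3*S*(5 + S))
37626/((-sqrt(3947 - 19423))) + (O(4 - 1*3) + 5*89) = 37626/((-sqrt(3947 - 19423))) + (-3*(4 - 1*3)*(5 + (4 - 1*3)) + 5*89) = 37626/((-sqrt(-15476))) + (-3*(4 - 3)*(5 + (4 - 3)) + 445) = 37626/((-2*I*sqrt(3869))) + (-3*1*(5 + 1) + 445) = 37626/((-2*I*sqrt(3869))) + (-3*1*6 + 445) = 37626*(I*sqrt(3869)/7738) + (-18 + 445) = 18813*I*sqrt(3869)/3869 + 427 = 427 + 18813*I*sqrt(3869)/3869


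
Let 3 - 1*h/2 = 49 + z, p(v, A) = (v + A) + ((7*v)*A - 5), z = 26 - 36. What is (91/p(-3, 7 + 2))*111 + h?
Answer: -23637/188 ≈ -125.73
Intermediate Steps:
z = -10
p(v, A) = -5 + A + v + 7*A*v (p(v, A) = (A + v) + (7*A*v - 5) = (A + v) + (-5 + 7*A*v) = -5 + A + v + 7*A*v)
h = -72 (h = 6 - 2*(49 - 10) = 6 - 2*39 = 6 - 78 = -72)
(91/p(-3, 7 + 2))*111 + h = (91/(-5 + (7 + 2) - 3 + 7*(7 + 2)*(-3)))*111 - 72 = (91/(-5 + 9 - 3 + 7*9*(-3)))*111 - 72 = (91/(-5 + 9 - 3 - 189))*111 - 72 = (91/(-188))*111 - 72 = (91*(-1/188))*111 - 72 = -91/188*111 - 72 = -10101/188 - 72 = -23637/188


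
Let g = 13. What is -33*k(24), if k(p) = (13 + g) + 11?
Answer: -1221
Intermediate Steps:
k(p) = 37 (k(p) = (13 + 13) + 11 = 26 + 11 = 37)
-33*k(24) = -33*37 = -1221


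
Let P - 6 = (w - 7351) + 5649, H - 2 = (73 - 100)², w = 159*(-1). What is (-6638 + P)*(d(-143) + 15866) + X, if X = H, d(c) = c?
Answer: -133534708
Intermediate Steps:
w = -159
H = 731 (H = 2 + (73 - 100)² = 2 + (-27)² = 2 + 729 = 731)
X = 731
P = -1855 (P = 6 + ((-159 - 7351) + 5649) = 6 + (-7510 + 5649) = 6 - 1861 = -1855)
(-6638 + P)*(d(-143) + 15866) + X = (-6638 - 1855)*(-143 + 15866) + 731 = -8493*15723 + 731 = -133535439 + 731 = -133534708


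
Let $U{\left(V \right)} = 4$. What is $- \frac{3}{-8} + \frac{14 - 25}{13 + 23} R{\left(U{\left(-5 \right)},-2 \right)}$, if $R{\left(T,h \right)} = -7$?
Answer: $\frac{181}{72} \approx 2.5139$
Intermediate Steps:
$- \frac{3}{-8} + \frac{14 - 25}{13 + 23} R{\left(U{\left(-5 \right)},-2 \right)} = - \frac{3}{-8} + \frac{14 - 25}{13 + 23} \left(-7\right) = \left(-3\right) \left(- \frac{1}{8}\right) + - \frac{11}{36} \left(-7\right) = \frac{3}{8} + \left(-11\right) \frac{1}{36} \left(-7\right) = \frac{3}{8} - - \frac{77}{36} = \frac{3}{8} + \frac{77}{36} = \frac{181}{72}$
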